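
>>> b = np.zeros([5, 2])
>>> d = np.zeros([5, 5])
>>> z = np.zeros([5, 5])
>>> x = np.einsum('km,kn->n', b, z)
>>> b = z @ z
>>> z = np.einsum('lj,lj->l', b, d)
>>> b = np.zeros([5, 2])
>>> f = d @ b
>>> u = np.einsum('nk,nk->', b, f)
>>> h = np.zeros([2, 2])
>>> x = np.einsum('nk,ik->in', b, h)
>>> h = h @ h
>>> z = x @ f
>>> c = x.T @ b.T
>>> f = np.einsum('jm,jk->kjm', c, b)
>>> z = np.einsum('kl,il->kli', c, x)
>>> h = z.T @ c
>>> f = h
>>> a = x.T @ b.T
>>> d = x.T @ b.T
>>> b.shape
(5, 2)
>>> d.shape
(5, 5)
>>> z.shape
(5, 5, 2)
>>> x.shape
(2, 5)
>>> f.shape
(2, 5, 5)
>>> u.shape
()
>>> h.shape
(2, 5, 5)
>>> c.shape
(5, 5)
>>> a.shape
(5, 5)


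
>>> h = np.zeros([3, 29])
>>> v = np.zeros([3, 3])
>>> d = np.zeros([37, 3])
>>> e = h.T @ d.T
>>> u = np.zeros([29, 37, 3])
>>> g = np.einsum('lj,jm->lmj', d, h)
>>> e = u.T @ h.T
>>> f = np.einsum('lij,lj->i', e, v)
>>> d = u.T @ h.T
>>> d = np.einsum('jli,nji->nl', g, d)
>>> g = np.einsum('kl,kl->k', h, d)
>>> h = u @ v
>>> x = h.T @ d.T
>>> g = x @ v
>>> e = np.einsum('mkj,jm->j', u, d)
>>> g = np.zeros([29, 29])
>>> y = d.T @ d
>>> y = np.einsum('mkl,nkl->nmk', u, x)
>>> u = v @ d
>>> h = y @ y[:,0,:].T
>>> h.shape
(3, 29, 3)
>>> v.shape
(3, 3)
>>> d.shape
(3, 29)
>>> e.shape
(3,)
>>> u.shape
(3, 29)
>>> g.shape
(29, 29)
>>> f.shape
(37,)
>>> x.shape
(3, 37, 3)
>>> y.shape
(3, 29, 37)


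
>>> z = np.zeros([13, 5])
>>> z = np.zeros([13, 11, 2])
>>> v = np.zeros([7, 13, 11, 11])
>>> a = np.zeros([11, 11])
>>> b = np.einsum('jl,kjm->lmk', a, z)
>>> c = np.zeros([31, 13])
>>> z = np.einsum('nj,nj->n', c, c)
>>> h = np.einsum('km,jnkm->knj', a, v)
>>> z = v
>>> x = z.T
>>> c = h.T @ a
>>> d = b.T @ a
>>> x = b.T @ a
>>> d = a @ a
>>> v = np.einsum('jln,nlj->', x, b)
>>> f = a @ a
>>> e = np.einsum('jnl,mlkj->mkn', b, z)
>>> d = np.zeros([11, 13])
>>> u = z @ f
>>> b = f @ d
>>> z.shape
(7, 13, 11, 11)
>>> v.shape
()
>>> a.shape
(11, 11)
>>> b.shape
(11, 13)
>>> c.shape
(7, 13, 11)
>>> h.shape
(11, 13, 7)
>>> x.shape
(13, 2, 11)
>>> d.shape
(11, 13)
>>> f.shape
(11, 11)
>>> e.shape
(7, 11, 2)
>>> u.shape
(7, 13, 11, 11)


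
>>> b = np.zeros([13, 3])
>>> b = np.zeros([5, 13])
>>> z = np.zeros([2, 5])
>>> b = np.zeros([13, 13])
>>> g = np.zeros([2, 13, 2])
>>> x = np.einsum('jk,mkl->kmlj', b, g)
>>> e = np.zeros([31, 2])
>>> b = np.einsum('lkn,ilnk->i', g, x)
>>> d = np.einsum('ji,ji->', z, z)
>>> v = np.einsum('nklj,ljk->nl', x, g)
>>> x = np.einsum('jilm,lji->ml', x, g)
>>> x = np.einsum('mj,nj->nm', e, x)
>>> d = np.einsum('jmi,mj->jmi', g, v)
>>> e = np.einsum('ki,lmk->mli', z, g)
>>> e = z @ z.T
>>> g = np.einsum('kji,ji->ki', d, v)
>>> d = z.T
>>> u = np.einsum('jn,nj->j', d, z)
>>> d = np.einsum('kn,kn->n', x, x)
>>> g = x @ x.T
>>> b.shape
(13,)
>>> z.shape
(2, 5)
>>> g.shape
(13, 13)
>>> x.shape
(13, 31)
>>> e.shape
(2, 2)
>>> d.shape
(31,)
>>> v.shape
(13, 2)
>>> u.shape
(5,)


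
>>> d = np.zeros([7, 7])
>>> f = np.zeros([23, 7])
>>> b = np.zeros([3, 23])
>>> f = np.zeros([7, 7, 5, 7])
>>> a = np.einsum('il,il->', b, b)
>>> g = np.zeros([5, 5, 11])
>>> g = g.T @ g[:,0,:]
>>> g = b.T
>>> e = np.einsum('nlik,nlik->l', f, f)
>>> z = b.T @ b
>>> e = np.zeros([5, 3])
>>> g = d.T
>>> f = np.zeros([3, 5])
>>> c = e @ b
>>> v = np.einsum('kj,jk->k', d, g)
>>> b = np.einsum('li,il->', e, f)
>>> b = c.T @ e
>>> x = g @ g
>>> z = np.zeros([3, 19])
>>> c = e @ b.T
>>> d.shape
(7, 7)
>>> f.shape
(3, 5)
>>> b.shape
(23, 3)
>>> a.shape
()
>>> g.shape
(7, 7)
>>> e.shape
(5, 3)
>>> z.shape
(3, 19)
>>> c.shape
(5, 23)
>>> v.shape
(7,)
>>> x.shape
(7, 7)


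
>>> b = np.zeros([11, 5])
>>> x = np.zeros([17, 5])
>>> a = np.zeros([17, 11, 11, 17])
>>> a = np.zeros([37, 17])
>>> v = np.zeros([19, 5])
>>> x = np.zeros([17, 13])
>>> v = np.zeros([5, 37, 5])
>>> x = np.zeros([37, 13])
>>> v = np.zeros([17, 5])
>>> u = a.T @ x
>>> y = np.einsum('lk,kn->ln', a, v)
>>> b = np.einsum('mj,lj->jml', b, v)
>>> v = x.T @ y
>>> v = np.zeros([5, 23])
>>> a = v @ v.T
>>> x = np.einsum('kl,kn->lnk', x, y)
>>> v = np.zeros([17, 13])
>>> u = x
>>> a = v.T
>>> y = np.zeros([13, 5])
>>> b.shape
(5, 11, 17)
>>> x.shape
(13, 5, 37)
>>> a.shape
(13, 17)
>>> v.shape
(17, 13)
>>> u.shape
(13, 5, 37)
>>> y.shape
(13, 5)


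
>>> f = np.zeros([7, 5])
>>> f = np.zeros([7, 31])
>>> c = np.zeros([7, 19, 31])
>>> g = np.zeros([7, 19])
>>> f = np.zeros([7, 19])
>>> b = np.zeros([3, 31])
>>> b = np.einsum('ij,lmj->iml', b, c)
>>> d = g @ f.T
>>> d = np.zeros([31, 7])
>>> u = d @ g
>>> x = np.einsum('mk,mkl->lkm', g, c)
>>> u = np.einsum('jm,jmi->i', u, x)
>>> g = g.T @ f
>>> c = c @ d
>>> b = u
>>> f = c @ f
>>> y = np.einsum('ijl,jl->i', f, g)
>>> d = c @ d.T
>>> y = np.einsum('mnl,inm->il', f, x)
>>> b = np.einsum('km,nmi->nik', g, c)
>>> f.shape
(7, 19, 19)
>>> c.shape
(7, 19, 7)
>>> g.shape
(19, 19)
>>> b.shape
(7, 7, 19)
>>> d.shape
(7, 19, 31)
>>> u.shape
(7,)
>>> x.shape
(31, 19, 7)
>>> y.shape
(31, 19)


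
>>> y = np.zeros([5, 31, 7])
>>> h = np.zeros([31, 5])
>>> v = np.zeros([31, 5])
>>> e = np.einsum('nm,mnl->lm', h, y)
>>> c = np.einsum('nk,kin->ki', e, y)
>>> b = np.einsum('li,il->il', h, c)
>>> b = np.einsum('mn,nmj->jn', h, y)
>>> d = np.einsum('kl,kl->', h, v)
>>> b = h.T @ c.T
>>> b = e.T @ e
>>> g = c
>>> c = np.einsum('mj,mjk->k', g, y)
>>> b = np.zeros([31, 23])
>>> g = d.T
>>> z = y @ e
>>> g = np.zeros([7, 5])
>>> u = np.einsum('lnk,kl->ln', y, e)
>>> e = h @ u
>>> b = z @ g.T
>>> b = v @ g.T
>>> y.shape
(5, 31, 7)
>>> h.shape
(31, 5)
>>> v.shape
(31, 5)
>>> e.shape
(31, 31)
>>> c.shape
(7,)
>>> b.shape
(31, 7)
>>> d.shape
()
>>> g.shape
(7, 5)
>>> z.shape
(5, 31, 5)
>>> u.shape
(5, 31)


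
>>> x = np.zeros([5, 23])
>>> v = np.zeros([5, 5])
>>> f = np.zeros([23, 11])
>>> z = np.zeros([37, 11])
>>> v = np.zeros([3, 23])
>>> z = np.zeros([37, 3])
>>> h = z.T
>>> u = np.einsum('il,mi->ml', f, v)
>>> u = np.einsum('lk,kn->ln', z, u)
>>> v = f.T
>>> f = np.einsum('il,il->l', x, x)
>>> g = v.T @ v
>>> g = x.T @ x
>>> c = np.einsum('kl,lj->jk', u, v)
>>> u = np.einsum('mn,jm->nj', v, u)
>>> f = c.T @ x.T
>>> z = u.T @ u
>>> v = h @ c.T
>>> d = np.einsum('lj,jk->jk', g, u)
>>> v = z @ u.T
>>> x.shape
(5, 23)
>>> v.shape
(37, 23)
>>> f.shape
(37, 5)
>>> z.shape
(37, 37)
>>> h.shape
(3, 37)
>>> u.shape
(23, 37)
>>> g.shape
(23, 23)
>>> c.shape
(23, 37)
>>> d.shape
(23, 37)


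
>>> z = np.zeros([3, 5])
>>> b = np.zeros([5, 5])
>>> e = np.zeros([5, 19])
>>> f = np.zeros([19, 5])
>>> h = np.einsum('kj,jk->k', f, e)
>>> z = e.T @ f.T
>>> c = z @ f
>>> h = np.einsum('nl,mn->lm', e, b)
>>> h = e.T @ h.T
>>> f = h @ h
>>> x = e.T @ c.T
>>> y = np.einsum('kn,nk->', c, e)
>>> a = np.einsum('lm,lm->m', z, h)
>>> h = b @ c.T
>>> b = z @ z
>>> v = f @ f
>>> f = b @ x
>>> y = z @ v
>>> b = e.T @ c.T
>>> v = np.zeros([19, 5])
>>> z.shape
(19, 19)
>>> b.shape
(19, 19)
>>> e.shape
(5, 19)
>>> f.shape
(19, 19)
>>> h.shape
(5, 19)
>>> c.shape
(19, 5)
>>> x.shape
(19, 19)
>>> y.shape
(19, 19)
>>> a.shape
(19,)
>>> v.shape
(19, 5)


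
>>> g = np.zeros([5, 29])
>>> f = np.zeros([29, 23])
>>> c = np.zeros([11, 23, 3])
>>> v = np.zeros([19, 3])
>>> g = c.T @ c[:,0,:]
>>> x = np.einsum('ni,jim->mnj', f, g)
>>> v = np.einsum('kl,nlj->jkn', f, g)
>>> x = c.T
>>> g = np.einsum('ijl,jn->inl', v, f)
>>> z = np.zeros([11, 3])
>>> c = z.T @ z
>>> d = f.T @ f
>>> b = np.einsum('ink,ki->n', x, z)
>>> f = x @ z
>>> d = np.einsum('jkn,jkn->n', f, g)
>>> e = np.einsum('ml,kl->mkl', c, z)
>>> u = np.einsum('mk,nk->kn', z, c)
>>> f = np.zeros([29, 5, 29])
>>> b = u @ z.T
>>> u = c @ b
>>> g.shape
(3, 23, 3)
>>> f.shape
(29, 5, 29)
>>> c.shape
(3, 3)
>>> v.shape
(3, 29, 3)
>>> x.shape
(3, 23, 11)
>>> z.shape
(11, 3)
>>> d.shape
(3,)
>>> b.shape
(3, 11)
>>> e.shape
(3, 11, 3)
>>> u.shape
(3, 11)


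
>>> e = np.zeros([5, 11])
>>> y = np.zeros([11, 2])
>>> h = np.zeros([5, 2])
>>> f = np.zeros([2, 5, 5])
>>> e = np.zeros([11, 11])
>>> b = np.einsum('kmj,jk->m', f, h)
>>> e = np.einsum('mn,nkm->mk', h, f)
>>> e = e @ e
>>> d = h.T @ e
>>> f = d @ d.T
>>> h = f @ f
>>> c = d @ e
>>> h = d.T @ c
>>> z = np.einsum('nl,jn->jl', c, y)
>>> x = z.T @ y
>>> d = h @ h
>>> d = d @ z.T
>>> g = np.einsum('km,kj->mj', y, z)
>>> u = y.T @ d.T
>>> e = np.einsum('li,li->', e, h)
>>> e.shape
()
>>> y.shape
(11, 2)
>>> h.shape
(5, 5)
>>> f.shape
(2, 2)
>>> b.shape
(5,)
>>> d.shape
(5, 11)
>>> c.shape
(2, 5)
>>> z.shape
(11, 5)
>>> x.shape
(5, 2)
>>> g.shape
(2, 5)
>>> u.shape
(2, 5)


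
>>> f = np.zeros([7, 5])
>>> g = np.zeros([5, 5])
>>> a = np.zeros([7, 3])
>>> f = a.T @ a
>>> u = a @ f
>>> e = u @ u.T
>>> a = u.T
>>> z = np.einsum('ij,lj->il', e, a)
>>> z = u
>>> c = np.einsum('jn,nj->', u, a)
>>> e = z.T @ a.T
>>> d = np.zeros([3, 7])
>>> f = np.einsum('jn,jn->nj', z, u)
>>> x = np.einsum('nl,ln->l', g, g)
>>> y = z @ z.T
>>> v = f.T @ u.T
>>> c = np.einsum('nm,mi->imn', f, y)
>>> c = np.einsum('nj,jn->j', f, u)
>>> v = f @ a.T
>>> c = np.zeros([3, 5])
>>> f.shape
(3, 7)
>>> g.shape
(5, 5)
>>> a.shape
(3, 7)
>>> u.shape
(7, 3)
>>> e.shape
(3, 3)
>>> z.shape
(7, 3)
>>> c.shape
(3, 5)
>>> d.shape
(3, 7)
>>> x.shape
(5,)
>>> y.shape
(7, 7)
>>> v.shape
(3, 3)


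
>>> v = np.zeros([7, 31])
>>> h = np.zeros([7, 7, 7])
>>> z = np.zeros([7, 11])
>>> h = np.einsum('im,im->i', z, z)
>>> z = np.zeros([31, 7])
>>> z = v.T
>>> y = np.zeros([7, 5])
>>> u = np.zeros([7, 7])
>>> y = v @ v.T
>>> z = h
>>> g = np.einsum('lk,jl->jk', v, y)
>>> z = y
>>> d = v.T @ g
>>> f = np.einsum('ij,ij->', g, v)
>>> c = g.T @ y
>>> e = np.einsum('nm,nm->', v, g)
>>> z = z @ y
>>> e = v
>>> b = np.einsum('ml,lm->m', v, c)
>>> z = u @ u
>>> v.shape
(7, 31)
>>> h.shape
(7,)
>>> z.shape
(7, 7)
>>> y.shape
(7, 7)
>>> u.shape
(7, 7)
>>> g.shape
(7, 31)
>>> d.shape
(31, 31)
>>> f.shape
()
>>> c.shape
(31, 7)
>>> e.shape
(7, 31)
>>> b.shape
(7,)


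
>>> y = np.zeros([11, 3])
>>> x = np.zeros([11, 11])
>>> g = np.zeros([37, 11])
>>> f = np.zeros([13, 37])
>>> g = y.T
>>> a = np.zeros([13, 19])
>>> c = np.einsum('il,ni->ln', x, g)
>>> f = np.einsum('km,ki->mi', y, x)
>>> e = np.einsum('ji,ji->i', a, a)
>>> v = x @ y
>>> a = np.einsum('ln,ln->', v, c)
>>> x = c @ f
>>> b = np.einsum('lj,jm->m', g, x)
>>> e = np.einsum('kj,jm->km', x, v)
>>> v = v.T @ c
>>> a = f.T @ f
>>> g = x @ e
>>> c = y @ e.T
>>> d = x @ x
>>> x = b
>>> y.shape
(11, 3)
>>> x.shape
(11,)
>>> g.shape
(11, 3)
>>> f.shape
(3, 11)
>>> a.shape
(11, 11)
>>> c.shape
(11, 11)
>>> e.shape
(11, 3)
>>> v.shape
(3, 3)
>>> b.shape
(11,)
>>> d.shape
(11, 11)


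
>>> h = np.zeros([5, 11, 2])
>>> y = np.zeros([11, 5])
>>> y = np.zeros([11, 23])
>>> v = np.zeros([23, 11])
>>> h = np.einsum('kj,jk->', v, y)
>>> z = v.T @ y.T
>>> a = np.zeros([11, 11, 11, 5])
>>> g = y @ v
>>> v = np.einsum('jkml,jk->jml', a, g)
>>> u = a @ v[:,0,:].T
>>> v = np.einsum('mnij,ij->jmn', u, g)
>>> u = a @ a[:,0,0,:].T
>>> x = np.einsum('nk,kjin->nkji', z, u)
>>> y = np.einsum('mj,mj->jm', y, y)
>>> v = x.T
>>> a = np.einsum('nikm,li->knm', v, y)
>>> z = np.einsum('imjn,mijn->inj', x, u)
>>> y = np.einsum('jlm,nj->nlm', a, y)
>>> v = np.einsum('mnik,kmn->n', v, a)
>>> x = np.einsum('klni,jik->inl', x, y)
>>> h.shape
()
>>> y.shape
(23, 11, 11)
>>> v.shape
(11,)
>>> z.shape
(11, 11, 11)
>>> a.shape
(11, 11, 11)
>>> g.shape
(11, 11)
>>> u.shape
(11, 11, 11, 11)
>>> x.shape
(11, 11, 11)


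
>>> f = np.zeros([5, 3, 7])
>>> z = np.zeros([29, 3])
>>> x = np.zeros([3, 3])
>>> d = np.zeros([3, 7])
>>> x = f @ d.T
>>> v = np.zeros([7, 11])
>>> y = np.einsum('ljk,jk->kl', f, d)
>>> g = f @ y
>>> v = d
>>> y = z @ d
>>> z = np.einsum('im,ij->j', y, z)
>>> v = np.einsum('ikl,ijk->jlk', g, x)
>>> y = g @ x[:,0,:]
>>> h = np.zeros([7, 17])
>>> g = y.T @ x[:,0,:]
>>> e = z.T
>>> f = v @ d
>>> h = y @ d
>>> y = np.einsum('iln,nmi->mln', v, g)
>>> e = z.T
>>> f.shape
(3, 5, 7)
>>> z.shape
(3,)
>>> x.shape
(5, 3, 3)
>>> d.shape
(3, 7)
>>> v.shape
(3, 5, 3)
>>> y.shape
(3, 5, 3)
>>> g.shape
(3, 3, 3)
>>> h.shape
(5, 3, 7)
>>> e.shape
(3,)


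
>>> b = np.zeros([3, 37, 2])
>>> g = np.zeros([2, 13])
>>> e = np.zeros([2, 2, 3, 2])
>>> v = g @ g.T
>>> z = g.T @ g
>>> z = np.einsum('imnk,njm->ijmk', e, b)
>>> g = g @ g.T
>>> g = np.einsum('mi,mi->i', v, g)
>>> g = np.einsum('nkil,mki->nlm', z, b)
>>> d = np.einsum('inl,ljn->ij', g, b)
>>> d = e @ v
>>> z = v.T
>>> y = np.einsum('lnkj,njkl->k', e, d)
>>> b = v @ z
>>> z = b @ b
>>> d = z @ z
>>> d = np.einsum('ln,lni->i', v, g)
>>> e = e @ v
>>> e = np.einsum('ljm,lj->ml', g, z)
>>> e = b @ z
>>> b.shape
(2, 2)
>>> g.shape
(2, 2, 3)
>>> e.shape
(2, 2)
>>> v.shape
(2, 2)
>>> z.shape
(2, 2)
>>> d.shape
(3,)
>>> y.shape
(3,)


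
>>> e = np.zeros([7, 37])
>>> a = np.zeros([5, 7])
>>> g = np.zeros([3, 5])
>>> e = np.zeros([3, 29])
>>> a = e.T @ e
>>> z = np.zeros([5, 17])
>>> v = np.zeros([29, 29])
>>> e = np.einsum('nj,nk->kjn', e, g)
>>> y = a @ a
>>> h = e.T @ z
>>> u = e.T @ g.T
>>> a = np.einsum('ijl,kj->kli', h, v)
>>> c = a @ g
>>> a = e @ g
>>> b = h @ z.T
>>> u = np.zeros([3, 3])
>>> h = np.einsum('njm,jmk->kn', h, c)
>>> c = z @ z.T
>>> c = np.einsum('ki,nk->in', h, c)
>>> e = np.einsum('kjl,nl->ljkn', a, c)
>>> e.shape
(5, 29, 5, 3)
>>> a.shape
(5, 29, 5)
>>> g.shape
(3, 5)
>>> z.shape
(5, 17)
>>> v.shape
(29, 29)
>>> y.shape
(29, 29)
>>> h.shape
(5, 3)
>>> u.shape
(3, 3)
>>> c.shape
(3, 5)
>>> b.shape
(3, 29, 5)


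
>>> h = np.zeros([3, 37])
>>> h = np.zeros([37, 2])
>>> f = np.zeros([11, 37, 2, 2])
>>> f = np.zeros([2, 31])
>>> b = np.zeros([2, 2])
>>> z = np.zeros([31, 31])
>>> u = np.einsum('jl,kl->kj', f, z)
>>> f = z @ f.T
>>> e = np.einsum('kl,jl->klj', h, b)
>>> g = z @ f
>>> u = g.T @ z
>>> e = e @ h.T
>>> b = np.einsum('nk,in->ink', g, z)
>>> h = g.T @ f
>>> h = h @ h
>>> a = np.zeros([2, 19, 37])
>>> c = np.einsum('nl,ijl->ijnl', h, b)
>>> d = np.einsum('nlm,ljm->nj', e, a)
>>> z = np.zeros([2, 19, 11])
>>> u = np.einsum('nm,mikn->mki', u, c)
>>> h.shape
(2, 2)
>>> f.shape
(31, 2)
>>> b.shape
(31, 31, 2)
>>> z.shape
(2, 19, 11)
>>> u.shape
(31, 2, 31)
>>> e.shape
(37, 2, 37)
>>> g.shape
(31, 2)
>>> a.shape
(2, 19, 37)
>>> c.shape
(31, 31, 2, 2)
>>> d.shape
(37, 19)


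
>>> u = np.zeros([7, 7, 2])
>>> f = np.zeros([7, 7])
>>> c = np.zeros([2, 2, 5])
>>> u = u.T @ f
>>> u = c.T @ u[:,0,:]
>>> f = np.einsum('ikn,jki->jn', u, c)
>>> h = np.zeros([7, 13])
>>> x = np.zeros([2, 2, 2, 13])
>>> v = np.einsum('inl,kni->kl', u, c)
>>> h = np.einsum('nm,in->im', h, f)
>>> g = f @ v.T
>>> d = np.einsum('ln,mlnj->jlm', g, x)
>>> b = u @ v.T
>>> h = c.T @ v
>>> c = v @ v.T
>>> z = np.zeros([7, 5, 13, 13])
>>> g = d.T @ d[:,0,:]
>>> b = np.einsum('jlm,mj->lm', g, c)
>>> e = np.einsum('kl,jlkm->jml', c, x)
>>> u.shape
(5, 2, 7)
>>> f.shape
(2, 7)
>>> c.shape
(2, 2)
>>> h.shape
(5, 2, 7)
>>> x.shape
(2, 2, 2, 13)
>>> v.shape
(2, 7)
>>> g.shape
(2, 2, 2)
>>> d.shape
(13, 2, 2)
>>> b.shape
(2, 2)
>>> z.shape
(7, 5, 13, 13)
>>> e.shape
(2, 13, 2)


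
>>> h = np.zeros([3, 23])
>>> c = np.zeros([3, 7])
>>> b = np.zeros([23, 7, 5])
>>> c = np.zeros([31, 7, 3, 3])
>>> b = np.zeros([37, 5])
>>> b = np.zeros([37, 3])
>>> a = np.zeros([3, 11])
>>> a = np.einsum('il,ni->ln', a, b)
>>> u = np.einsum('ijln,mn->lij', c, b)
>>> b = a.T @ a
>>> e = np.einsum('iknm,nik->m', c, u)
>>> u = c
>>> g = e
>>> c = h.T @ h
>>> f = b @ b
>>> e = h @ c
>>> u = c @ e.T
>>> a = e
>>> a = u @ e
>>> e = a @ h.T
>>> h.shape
(3, 23)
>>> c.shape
(23, 23)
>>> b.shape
(37, 37)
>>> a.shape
(23, 23)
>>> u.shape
(23, 3)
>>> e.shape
(23, 3)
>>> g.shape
(3,)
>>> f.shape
(37, 37)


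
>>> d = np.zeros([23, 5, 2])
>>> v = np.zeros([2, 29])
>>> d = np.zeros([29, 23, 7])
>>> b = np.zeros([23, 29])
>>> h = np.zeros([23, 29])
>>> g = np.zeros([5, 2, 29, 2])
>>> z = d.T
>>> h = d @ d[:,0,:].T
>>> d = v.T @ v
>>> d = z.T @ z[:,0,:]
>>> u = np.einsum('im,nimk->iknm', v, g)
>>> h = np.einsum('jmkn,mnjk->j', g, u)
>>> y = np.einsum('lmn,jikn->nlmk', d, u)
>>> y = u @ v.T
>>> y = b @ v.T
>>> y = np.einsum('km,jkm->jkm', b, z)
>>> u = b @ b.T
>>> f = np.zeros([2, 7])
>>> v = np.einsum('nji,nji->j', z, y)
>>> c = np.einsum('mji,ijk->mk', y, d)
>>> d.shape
(29, 23, 29)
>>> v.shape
(23,)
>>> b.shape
(23, 29)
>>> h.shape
(5,)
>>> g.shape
(5, 2, 29, 2)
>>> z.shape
(7, 23, 29)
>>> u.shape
(23, 23)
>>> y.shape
(7, 23, 29)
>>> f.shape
(2, 7)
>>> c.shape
(7, 29)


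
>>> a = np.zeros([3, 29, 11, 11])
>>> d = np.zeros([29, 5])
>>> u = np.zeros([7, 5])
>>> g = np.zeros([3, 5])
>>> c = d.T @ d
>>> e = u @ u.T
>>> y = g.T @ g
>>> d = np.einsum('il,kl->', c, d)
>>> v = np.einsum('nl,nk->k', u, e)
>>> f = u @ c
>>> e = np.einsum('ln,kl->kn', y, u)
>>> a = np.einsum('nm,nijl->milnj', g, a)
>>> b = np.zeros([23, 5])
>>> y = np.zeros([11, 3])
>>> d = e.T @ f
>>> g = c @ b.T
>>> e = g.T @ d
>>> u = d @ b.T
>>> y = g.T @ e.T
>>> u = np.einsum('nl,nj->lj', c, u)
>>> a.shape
(5, 29, 11, 3, 11)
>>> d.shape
(5, 5)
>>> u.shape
(5, 23)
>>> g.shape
(5, 23)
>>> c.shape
(5, 5)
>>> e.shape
(23, 5)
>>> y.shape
(23, 23)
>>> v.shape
(7,)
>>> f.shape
(7, 5)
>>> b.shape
(23, 5)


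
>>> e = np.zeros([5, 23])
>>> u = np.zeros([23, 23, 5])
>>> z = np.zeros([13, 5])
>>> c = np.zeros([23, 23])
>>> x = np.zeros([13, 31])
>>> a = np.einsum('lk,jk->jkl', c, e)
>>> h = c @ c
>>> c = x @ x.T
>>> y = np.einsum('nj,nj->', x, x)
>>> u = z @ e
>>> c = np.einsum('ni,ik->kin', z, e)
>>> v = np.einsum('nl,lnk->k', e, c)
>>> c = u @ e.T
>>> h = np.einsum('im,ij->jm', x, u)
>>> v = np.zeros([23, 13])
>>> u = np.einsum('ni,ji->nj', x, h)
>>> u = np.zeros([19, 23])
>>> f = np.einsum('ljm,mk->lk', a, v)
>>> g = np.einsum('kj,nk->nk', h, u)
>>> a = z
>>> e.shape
(5, 23)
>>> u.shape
(19, 23)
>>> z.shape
(13, 5)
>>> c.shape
(13, 5)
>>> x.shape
(13, 31)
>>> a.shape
(13, 5)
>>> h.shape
(23, 31)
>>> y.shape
()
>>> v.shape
(23, 13)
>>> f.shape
(5, 13)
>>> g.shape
(19, 23)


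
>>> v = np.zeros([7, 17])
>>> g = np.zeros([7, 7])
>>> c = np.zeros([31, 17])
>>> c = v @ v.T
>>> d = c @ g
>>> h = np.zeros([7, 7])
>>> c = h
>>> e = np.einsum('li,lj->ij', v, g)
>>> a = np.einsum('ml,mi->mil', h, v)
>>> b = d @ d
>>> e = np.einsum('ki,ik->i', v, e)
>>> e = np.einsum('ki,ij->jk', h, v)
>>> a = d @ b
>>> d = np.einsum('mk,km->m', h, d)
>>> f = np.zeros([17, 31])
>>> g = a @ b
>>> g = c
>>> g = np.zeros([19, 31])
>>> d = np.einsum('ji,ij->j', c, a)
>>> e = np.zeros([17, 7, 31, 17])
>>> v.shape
(7, 17)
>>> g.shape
(19, 31)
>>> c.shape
(7, 7)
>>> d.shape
(7,)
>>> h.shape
(7, 7)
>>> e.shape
(17, 7, 31, 17)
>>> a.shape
(7, 7)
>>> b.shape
(7, 7)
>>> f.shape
(17, 31)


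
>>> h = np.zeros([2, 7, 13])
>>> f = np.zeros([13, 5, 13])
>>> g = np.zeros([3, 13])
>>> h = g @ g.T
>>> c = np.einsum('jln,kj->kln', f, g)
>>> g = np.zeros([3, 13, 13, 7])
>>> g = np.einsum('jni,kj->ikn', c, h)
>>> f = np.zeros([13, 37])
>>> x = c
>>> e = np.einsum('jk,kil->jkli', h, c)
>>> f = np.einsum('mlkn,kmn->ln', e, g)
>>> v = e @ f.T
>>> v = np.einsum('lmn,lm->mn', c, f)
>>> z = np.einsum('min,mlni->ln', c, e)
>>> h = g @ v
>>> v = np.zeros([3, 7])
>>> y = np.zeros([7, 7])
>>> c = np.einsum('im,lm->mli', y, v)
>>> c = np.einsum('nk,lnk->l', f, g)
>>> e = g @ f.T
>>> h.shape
(13, 3, 13)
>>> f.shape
(3, 5)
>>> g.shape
(13, 3, 5)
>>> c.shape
(13,)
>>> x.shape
(3, 5, 13)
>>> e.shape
(13, 3, 3)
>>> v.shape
(3, 7)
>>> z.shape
(3, 13)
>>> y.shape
(7, 7)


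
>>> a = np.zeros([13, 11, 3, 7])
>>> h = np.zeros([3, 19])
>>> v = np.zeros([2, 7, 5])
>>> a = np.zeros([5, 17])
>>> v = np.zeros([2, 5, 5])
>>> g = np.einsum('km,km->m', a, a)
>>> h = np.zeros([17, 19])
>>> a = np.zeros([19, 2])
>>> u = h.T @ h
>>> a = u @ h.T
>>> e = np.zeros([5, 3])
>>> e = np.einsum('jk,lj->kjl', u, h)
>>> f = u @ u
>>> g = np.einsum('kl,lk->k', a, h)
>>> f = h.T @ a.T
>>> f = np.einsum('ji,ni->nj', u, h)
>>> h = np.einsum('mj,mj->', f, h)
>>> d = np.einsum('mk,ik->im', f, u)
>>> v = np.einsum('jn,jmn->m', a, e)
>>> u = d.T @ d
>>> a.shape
(19, 17)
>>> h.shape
()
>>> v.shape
(19,)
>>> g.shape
(19,)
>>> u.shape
(17, 17)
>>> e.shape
(19, 19, 17)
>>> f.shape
(17, 19)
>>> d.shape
(19, 17)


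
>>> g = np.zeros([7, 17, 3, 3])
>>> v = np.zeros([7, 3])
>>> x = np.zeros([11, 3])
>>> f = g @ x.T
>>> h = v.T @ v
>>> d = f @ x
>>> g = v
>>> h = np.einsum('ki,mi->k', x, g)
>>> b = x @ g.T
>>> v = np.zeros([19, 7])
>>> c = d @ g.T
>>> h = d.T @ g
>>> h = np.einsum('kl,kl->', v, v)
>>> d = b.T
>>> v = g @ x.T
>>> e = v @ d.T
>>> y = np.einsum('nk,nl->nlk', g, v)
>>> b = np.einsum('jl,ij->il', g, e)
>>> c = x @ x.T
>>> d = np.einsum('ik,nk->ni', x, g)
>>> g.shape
(7, 3)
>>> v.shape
(7, 11)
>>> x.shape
(11, 3)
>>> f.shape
(7, 17, 3, 11)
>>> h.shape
()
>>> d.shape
(7, 11)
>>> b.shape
(7, 3)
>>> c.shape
(11, 11)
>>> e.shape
(7, 7)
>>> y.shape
(7, 11, 3)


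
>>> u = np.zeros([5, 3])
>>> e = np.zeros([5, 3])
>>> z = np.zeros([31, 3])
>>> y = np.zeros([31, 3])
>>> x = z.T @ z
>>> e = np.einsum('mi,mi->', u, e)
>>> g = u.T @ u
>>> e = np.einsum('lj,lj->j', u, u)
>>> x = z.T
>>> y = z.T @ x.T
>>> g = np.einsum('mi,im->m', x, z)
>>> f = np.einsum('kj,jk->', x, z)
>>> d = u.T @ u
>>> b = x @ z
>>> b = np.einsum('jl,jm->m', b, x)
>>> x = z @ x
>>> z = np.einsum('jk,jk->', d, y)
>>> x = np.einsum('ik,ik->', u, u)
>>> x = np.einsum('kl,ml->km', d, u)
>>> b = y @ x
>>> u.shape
(5, 3)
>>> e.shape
(3,)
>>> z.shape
()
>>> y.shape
(3, 3)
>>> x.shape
(3, 5)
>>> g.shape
(3,)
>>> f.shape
()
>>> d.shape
(3, 3)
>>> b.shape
(3, 5)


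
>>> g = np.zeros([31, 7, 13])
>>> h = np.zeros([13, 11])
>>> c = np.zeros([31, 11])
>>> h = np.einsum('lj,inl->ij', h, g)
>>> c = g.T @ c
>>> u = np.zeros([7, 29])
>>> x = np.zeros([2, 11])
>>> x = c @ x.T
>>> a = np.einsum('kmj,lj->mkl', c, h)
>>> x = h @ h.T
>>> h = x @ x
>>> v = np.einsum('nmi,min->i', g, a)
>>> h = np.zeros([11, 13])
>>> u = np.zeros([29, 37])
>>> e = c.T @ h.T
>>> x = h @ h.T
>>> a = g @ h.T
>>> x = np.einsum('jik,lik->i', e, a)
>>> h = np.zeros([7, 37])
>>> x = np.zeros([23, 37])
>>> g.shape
(31, 7, 13)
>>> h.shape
(7, 37)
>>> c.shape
(13, 7, 11)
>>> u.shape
(29, 37)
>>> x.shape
(23, 37)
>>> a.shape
(31, 7, 11)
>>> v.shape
(13,)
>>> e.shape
(11, 7, 11)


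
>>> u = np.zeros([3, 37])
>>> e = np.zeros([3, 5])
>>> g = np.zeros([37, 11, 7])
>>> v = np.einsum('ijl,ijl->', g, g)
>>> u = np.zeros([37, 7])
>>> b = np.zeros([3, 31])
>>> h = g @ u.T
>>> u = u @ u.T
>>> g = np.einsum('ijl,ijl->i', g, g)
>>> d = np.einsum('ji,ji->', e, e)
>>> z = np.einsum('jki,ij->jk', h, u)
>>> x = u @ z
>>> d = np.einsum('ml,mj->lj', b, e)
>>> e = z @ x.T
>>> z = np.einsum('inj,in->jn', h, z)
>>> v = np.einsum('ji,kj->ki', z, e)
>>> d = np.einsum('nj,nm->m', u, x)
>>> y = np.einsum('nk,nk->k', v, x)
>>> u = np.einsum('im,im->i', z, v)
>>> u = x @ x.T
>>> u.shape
(37, 37)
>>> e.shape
(37, 37)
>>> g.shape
(37,)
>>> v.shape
(37, 11)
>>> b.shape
(3, 31)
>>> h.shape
(37, 11, 37)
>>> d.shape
(11,)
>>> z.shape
(37, 11)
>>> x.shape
(37, 11)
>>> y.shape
(11,)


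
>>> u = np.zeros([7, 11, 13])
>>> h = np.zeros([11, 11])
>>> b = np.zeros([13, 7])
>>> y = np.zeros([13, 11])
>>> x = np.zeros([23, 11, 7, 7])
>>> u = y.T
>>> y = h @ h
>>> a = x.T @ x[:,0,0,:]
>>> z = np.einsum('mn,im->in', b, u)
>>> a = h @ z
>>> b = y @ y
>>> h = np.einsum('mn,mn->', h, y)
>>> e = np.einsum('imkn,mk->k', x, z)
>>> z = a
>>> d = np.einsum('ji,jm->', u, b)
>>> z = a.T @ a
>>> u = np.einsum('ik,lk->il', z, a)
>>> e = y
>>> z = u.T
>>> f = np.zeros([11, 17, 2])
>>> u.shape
(7, 11)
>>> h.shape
()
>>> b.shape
(11, 11)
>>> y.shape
(11, 11)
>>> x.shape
(23, 11, 7, 7)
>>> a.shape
(11, 7)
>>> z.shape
(11, 7)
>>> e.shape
(11, 11)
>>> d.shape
()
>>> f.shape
(11, 17, 2)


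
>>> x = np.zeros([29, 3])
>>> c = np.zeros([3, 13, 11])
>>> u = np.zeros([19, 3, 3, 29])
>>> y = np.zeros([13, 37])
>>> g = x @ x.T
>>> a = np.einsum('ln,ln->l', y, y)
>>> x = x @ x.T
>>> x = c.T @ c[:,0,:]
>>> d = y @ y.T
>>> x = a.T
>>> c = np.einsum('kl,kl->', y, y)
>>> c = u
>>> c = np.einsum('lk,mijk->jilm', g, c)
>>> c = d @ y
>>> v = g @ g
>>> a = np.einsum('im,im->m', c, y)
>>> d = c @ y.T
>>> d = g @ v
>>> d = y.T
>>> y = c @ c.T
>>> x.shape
(13,)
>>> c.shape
(13, 37)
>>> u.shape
(19, 3, 3, 29)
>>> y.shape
(13, 13)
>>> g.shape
(29, 29)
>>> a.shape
(37,)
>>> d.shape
(37, 13)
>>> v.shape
(29, 29)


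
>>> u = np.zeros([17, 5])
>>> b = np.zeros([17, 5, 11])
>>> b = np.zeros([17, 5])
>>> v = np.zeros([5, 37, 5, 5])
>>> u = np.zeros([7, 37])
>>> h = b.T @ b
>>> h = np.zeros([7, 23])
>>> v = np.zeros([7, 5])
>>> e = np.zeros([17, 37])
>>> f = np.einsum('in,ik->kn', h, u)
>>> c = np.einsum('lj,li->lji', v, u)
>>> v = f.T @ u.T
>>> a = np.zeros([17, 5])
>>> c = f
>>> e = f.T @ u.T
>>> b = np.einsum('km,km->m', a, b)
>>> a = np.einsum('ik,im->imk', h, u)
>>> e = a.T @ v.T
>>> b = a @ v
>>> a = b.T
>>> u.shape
(7, 37)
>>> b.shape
(7, 37, 7)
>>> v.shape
(23, 7)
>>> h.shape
(7, 23)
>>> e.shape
(23, 37, 23)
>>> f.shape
(37, 23)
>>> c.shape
(37, 23)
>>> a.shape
(7, 37, 7)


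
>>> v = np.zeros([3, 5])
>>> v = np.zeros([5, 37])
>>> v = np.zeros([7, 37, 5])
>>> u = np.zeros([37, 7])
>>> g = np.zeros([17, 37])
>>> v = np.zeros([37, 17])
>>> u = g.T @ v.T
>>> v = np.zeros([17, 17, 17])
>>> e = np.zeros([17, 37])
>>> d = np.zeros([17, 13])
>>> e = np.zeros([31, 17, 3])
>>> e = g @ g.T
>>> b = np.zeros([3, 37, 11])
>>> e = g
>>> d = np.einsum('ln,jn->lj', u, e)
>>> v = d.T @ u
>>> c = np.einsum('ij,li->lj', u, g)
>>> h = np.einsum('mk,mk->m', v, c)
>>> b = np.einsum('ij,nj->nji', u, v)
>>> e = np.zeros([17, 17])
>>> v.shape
(17, 37)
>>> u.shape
(37, 37)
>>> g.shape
(17, 37)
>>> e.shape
(17, 17)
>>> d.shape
(37, 17)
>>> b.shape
(17, 37, 37)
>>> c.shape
(17, 37)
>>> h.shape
(17,)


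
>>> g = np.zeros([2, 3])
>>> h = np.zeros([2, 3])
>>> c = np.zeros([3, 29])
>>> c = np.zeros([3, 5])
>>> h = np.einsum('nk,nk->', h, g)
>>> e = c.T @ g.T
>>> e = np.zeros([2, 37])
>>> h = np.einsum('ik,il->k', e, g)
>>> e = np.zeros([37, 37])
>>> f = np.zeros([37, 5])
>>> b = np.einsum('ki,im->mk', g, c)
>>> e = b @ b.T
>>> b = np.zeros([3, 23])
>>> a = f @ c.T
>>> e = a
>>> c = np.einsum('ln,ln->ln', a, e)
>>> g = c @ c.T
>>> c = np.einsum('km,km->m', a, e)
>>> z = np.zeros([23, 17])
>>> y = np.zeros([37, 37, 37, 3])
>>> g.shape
(37, 37)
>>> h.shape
(37,)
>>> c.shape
(3,)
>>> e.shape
(37, 3)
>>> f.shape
(37, 5)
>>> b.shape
(3, 23)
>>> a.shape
(37, 3)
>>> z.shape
(23, 17)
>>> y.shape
(37, 37, 37, 3)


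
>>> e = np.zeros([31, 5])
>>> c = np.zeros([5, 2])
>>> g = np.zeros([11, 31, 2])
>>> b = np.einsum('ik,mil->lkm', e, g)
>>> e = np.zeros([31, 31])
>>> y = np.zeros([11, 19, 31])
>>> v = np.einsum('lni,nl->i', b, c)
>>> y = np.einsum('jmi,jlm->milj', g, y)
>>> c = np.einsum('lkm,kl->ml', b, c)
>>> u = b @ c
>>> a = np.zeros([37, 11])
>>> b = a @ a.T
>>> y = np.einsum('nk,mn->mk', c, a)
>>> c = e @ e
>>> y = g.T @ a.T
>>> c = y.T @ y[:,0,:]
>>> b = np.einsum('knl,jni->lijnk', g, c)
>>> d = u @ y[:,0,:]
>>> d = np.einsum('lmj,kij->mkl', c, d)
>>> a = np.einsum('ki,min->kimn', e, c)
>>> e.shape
(31, 31)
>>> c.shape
(37, 31, 37)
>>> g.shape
(11, 31, 2)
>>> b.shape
(2, 37, 37, 31, 11)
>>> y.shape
(2, 31, 37)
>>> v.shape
(11,)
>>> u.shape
(2, 5, 2)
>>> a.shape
(31, 31, 37, 37)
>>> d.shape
(31, 2, 37)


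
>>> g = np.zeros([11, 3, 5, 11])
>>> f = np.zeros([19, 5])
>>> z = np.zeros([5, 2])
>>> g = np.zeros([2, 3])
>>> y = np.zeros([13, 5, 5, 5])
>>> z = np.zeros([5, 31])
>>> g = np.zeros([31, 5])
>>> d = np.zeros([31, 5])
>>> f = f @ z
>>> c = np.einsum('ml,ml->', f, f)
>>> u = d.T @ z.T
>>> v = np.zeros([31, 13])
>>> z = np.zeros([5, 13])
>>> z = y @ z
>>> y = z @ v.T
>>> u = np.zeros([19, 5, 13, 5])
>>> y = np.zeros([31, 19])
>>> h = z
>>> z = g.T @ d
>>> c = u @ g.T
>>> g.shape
(31, 5)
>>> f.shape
(19, 31)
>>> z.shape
(5, 5)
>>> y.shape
(31, 19)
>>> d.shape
(31, 5)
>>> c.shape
(19, 5, 13, 31)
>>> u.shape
(19, 5, 13, 5)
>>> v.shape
(31, 13)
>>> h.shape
(13, 5, 5, 13)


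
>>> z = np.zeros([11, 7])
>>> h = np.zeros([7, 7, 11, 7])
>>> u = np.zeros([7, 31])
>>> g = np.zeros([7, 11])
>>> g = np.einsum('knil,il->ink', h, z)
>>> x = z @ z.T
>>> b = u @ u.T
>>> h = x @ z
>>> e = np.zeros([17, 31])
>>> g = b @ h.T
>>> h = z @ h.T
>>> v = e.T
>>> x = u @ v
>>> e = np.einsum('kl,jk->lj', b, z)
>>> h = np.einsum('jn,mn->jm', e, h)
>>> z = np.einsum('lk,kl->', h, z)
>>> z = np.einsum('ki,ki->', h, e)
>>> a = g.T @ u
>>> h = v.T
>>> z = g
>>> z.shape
(7, 11)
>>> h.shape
(17, 31)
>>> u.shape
(7, 31)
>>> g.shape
(7, 11)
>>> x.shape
(7, 17)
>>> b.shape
(7, 7)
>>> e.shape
(7, 11)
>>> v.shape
(31, 17)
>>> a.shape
(11, 31)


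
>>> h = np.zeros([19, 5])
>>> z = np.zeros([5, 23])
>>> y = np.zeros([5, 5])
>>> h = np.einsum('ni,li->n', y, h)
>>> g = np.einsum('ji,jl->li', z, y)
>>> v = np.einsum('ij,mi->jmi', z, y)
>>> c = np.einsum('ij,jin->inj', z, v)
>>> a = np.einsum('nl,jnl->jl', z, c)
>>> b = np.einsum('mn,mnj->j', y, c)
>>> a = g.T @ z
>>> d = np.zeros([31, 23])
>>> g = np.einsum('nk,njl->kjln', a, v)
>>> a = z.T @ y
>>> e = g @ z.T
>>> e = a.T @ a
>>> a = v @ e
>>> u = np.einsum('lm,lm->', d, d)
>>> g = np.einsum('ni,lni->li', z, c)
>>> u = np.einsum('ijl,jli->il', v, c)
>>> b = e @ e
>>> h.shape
(5,)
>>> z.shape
(5, 23)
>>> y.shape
(5, 5)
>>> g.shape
(5, 23)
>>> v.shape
(23, 5, 5)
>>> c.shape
(5, 5, 23)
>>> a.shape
(23, 5, 5)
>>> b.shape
(5, 5)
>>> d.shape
(31, 23)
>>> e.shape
(5, 5)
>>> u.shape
(23, 5)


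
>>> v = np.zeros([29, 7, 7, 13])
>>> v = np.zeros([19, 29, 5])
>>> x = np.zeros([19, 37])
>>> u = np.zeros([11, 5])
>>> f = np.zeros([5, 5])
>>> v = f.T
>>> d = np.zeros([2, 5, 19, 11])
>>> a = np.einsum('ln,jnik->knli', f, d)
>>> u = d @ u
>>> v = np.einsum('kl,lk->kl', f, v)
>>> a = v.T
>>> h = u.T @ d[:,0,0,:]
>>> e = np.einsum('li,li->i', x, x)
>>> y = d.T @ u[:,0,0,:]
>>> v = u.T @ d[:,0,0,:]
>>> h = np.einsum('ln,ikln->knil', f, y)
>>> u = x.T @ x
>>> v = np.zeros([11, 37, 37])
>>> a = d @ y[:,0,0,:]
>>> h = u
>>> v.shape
(11, 37, 37)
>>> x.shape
(19, 37)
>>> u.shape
(37, 37)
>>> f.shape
(5, 5)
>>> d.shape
(2, 5, 19, 11)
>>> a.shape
(2, 5, 19, 5)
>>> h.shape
(37, 37)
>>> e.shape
(37,)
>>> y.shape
(11, 19, 5, 5)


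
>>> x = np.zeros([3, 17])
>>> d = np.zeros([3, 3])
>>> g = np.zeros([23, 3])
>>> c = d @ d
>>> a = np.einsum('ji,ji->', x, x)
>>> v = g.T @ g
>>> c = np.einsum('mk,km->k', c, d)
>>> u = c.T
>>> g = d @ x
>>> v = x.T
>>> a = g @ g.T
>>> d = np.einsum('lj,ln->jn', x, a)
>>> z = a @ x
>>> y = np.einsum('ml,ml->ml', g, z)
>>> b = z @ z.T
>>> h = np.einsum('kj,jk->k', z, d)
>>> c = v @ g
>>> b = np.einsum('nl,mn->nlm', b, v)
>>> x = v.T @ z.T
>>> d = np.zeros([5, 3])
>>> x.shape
(3, 3)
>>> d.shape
(5, 3)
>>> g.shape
(3, 17)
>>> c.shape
(17, 17)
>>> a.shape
(3, 3)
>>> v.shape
(17, 3)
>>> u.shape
(3,)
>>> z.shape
(3, 17)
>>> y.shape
(3, 17)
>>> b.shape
(3, 3, 17)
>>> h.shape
(3,)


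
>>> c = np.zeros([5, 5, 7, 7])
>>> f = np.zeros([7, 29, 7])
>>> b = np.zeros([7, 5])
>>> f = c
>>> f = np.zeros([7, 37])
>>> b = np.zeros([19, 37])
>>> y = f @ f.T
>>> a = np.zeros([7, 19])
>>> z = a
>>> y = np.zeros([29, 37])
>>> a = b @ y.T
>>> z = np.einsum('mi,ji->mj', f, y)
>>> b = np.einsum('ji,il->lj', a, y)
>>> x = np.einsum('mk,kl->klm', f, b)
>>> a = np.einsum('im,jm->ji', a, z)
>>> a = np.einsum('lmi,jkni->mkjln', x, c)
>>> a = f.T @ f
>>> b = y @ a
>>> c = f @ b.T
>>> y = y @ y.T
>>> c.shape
(7, 29)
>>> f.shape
(7, 37)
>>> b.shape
(29, 37)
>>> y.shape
(29, 29)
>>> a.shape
(37, 37)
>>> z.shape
(7, 29)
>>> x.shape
(37, 19, 7)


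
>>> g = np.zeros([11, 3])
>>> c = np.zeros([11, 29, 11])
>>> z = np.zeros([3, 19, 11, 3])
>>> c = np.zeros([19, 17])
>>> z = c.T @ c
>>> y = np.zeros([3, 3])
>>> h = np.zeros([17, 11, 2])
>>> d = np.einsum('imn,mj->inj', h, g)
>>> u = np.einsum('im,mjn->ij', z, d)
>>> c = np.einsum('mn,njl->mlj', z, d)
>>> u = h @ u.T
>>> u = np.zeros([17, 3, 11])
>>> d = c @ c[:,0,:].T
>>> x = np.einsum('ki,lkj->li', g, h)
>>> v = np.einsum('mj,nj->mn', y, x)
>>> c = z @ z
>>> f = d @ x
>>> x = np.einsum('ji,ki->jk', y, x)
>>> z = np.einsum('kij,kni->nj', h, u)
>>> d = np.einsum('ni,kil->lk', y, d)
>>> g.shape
(11, 3)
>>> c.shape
(17, 17)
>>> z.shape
(3, 2)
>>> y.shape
(3, 3)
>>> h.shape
(17, 11, 2)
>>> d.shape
(17, 17)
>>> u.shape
(17, 3, 11)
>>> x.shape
(3, 17)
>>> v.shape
(3, 17)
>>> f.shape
(17, 3, 3)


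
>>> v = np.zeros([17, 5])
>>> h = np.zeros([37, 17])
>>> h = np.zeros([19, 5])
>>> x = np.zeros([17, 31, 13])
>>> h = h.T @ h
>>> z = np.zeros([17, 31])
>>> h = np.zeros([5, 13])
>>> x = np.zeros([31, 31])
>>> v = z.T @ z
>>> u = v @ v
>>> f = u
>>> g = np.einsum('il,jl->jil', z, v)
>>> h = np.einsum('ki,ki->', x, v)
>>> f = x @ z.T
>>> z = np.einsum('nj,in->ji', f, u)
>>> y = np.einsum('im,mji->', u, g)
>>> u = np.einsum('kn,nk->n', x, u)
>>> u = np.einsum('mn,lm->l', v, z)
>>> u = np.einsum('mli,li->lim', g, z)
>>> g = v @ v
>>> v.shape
(31, 31)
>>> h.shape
()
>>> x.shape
(31, 31)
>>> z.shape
(17, 31)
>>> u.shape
(17, 31, 31)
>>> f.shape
(31, 17)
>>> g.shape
(31, 31)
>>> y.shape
()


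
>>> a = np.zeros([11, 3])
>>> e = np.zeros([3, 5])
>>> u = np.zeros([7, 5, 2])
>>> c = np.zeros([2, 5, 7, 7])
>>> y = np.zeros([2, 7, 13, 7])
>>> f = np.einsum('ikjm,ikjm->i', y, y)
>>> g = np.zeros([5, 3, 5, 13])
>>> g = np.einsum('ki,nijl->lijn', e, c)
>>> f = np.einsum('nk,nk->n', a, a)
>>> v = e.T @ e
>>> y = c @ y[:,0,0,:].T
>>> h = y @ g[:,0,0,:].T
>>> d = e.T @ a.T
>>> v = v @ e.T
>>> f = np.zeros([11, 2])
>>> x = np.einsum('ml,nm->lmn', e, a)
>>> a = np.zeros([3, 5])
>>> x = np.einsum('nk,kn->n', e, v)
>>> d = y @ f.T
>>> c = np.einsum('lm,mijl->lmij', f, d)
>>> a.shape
(3, 5)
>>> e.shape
(3, 5)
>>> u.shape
(7, 5, 2)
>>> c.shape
(11, 2, 5, 7)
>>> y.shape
(2, 5, 7, 2)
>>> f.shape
(11, 2)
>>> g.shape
(7, 5, 7, 2)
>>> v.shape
(5, 3)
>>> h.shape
(2, 5, 7, 7)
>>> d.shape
(2, 5, 7, 11)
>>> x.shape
(3,)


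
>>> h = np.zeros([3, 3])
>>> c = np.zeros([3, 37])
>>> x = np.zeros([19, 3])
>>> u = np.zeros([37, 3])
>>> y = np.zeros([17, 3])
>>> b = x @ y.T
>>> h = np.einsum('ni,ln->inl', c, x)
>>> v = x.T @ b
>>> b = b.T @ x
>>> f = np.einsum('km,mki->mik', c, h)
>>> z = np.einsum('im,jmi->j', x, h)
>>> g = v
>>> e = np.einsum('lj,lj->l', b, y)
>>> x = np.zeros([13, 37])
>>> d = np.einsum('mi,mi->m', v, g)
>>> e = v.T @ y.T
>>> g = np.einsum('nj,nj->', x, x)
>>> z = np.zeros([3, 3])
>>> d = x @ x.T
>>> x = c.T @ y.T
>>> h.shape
(37, 3, 19)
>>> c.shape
(3, 37)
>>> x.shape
(37, 17)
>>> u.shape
(37, 3)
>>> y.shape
(17, 3)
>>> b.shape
(17, 3)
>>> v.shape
(3, 17)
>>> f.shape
(37, 19, 3)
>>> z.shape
(3, 3)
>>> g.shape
()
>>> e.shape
(17, 17)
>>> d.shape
(13, 13)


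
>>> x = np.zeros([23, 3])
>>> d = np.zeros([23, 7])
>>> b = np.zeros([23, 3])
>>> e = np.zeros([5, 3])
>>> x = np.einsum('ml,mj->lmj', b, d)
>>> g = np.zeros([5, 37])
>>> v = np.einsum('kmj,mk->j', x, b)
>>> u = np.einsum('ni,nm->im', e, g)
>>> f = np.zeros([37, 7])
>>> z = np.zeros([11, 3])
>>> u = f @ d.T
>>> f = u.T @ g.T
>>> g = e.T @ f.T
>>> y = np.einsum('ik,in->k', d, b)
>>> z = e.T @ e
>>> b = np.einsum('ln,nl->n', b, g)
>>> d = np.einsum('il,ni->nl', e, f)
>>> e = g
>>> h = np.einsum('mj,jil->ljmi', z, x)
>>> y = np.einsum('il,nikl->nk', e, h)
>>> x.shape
(3, 23, 7)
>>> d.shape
(23, 3)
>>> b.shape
(3,)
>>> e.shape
(3, 23)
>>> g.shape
(3, 23)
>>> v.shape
(7,)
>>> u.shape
(37, 23)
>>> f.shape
(23, 5)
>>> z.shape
(3, 3)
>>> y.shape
(7, 3)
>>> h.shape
(7, 3, 3, 23)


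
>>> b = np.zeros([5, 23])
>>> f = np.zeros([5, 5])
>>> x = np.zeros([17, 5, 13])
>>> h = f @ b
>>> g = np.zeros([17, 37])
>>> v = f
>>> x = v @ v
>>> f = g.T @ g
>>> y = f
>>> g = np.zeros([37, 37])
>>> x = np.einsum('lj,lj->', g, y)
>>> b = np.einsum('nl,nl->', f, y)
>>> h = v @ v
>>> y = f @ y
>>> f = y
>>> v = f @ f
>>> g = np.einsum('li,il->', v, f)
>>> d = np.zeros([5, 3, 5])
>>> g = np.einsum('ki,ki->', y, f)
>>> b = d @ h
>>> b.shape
(5, 3, 5)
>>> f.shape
(37, 37)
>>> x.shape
()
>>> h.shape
(5, 5)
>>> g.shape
()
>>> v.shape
(37, 37)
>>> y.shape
(37, 37)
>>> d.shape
(5, 3, 5)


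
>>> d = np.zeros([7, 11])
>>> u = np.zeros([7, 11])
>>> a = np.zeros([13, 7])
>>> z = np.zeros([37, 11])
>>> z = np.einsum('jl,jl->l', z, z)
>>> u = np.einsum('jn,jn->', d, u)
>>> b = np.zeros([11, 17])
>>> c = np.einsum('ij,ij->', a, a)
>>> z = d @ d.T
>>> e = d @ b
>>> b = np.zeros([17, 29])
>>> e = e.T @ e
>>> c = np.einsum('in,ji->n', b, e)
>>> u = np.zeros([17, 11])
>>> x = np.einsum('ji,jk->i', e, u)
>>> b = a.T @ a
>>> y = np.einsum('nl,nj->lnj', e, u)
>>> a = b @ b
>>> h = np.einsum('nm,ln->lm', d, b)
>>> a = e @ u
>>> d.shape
(7, 11)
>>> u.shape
(17, 11)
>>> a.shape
(17, 11)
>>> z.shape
(7, 7)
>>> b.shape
(7, 7)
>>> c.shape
(29,)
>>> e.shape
(17, 17)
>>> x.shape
(17,)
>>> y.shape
(17, 17, 11)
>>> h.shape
(7, 11)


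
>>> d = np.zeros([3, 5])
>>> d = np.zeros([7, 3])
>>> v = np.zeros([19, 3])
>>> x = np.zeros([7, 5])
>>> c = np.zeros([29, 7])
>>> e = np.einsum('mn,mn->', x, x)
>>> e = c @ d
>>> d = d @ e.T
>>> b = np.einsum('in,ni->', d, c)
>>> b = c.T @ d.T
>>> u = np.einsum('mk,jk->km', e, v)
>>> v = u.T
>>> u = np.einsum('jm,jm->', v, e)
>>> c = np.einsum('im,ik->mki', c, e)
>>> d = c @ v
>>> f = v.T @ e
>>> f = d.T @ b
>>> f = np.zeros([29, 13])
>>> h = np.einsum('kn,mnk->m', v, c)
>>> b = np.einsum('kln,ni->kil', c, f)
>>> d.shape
(7, 3, 3)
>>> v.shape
(29, 3)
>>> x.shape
(7, 5)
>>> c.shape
(7, 3, 29)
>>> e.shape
(29, 3)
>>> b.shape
(7, 13, 3)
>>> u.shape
()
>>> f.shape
(29, 13)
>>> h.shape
(7,)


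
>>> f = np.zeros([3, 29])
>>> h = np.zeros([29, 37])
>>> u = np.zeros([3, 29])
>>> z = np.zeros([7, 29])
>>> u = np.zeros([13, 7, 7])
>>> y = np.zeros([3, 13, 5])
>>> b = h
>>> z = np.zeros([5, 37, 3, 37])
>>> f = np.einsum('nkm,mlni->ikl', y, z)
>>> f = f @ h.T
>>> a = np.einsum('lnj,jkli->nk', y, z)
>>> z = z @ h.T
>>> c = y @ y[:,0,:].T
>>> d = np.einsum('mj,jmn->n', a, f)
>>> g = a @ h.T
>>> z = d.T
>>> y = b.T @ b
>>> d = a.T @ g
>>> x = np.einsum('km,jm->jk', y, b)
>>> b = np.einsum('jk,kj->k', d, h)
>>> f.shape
(37, 13, 29)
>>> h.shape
(29, 37)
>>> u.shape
(13, 7, 7)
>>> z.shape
(29,)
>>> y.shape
(37, 37)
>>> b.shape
(29,)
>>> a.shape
(13, 37)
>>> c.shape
(3, 13, 3)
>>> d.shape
(37, 29)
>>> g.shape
(13, 29)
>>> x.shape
(29, 37)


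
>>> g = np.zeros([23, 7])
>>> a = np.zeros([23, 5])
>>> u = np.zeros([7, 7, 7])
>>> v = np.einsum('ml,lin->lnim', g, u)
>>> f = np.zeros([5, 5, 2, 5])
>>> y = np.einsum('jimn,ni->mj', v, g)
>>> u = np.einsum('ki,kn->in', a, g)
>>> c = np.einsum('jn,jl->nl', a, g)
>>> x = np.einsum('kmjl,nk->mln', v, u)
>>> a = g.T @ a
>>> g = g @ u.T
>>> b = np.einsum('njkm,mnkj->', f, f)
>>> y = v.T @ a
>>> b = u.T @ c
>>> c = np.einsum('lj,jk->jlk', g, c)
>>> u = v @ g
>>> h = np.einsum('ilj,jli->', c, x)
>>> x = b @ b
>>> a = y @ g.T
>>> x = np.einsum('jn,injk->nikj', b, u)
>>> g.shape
(23, 5)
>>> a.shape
(23, 7, 7, 23)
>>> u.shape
(7, 7, 7, 5)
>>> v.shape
(7, 7, 7, 23)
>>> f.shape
(5, 5, 2, 5)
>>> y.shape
(23, 7, 7, 5)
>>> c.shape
(5, 23, 7)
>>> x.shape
(7, 7, 5, 7)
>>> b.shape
(7, 7)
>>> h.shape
()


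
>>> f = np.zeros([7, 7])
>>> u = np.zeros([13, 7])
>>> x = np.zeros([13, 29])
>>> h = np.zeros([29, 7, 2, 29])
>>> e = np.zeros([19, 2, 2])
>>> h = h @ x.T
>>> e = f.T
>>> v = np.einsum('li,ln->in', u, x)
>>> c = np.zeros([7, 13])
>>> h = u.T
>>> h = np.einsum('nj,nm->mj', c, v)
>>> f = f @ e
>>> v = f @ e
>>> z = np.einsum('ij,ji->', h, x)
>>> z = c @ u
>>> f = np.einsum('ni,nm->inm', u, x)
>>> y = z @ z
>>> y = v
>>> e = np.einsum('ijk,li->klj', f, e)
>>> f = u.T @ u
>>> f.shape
(7, 7)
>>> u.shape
(13, 7)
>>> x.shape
(13, 29)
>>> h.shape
(29, 13)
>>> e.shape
(29, 7, 13)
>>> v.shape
(7, 7)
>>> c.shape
(7, 13)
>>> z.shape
(7, 7)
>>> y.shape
(7, 7)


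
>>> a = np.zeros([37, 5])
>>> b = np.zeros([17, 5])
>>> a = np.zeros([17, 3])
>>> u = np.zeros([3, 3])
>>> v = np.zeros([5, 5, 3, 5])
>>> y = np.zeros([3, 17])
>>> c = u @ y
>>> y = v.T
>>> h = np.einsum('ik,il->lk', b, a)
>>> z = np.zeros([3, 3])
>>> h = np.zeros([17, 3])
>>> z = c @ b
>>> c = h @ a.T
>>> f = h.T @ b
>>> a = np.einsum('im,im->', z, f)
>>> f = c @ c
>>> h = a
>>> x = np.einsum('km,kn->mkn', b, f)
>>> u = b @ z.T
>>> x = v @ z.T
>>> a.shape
()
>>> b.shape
(17, 5)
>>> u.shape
(17, 3)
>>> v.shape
(5, 5, 3, 5)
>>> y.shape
(5, 3, 5, 5)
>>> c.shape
(17, 17)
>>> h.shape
()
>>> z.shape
(3, 5)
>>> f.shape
(17, 17)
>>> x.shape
(5, 5, 3, 3)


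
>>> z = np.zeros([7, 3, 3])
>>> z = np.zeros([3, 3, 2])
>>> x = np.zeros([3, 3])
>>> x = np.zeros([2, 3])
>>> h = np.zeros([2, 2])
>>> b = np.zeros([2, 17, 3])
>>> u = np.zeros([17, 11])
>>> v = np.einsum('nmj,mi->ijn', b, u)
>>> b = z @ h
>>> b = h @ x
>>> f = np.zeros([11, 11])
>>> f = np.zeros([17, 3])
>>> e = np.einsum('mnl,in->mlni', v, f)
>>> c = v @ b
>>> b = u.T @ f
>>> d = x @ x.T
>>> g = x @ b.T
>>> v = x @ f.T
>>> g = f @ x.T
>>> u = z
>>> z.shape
(3, 3, 2)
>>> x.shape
(2, 3)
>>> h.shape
(2, 2)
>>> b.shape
(11, 3)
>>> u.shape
(3, 3, 2)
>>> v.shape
(2, 17)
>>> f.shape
(17, 3)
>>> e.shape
(11, 2, 3, 17)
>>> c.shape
(11, 3, 3)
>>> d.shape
(2, 2)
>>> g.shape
(17, 2)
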